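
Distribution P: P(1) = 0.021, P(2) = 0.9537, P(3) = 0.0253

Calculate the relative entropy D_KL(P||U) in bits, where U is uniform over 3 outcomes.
1.2685 bits

U(i) = 1/3 for all i

D_KL(P||U) = Σ P(x) log₂(P(x) / (1/3))
           = Σ P(x) log₂(P(x)) + log₂(3)
           = log₂(3) - H(P)

H(P) = -Σ P(x) log₂(P(x)):
  -P(1)·log₂(P(1)) = -(0.021)·log₂(0.021) = 0.11704
  -P(2)·log₂(P(2)) = -(0.9537)·log₂(0.9537) = 0.06523
  -P(3)·log₂(P(3)) = -(0.0253)·log₂(0.0253) = 0.13421
H(P) = 0.11704 + 0.06523 + 0.13421 = 0.31648 bits

log₂(3) = 1.58496 bits

D_KL(P||U) = 1.58496 - 0.31648 = 1.26848 ≈ 1.2685 bits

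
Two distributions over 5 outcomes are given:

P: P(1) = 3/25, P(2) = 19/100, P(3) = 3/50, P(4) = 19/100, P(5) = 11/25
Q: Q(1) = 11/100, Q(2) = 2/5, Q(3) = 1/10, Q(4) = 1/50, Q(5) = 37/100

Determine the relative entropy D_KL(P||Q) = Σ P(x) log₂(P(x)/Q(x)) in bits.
0.4939 bits

D_KL(P||Q) = Σ P(x) log₂(P(x)/Q(x))

Computing term by term:
  P(1)·log₂(P(1)/Q(1)) = (3/25)·log₂((3/25)/(11/100)) = 0.01506
  P(2)·log₂(P(2)/Q(2)) = (19/100)·log₂((19/100)/(2/5)) = -0.20406
  P(3)·log₂(P(3)/Q(3)) = (3/50)·log₂((3/50)/(1/10)) = -0.04422
  P(4)·log₂(P(4)/Q(4)) = (19/100)·log₂((19/100)/(1/50)) = 0.61711
  P(5)·log₂(P(5)/Q(5)) = (11/25)·log₂((11/25)/(37/100)) = 0.10999

D_KL(P||Q) = 0.01506 - 0.20406 - 0.04422 + 0.61711 + 0.10999 = 0.49388 ≈ 0.4939 bits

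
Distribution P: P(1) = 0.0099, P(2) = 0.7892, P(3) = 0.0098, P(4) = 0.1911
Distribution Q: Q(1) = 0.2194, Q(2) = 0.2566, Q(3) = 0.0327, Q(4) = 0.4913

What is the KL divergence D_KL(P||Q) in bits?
0.9576 bits

D_KL(P||Q) = Σ P(x) log₂(P(x)/Q(x))

Computing term by term:
  P(1)·log₂(P(1)/Q(1)) = 0.0099·log₂(0.0099/0.2194) = -0.04425
  P(2)·log₂(P(2)/Q(2)) = 0.7892·log₂(0.7892/0.2566) = 1.27919
  P(3)·log₂(P(3)/Q(3)) = 0.0098·log₂(0.0098/0.0327) = -0.01704
  P(4)·log₂(P(4)/Q(4)) = 0.1911·log₂(0.1911/0.4913) = -0.26033

D_KL(P||Q) = -0.04425 + 1.27919 - 0.01704 - 0.26033 = 0.95757 ≈ 0.9576 bits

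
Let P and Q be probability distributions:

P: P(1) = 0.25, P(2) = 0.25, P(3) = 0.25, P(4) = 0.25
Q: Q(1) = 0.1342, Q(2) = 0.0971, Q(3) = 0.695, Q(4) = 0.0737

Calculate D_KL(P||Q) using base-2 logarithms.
0.6373 bits

D_KL(P||Q) = Σ P(x) log₂(P(x)/Q(x))

Computing term by term:
  P(1)·log₂(P(1)/Q(1)) = 0.25·log₂(0.25/0.1342) = 0.22439
  P(2)·log₂(P(2)/Q(2)) = 0.25·log₂(0.25/0.0971) = 0.34110
  P(3)·log₂(P(3)/Q(3)) = 0.25·log₂(0.25/0.695) = -0.36877
  P(4)·log₂(P(4)/Q(4)) = 0.25·log₂(0.25/0.0737) = 0.44055

D_KL(P||Q) = 0.22439 + 0.34110 - 0.36877 + 0.44055 = 0.63727 ≈ 0.6373 bits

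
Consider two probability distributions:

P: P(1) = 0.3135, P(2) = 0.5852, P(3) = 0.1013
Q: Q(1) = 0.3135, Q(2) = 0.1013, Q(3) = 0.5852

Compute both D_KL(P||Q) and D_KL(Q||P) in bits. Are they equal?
D_KL(P||Q) = 1.2244 bits, D_KL(Q||P) = 1.2244 bits. Yes, in this case they are equal (although KL divergence is not symmetric in general).

D_KL(P||Q) = Σ P(x) log₂(P(x)/Q(x))

Computing term by term:
  P(1)·log₂(P(1)/Q(1)) = 0.3135·log₂(0.3135/0.3135) = 0.00000
  P(2)·log₂(P(2)/Q(2)) = 0.5852·log₂(0.5852/0.1013) = 1.48073
  P(3)·log₂(P(3)/Q(3)) = 0.1013·log₂(0.1013/0.5852) = -0.25632

D_KL(P||Q) = 0.00000 + 1.48073 - 0.25632 = 1.22441 ≈ 1.2244 bits

D_KL(Q||P) = Σ Q(x) log₂(Q(x)/P(x))

Computing term by term:
  Q(1)·log₂(Q(1)/P(1)) = 0.3135·log₂(0.3135/0.3135) = 0.00000
  Q(2)·log₂(Q(2)/P(2)) = 0.1013·log₂(0.1013/0.5852) = -0.25632
  Q(3)·log₂(Q(3)/P(3)) = 0.5852·log₂(0.5852/0.1013) = 1.48073

D_KL(Q||P) = 0.00000 - 0.25632 + 1.48073 = 1.22441 ≈ 1.2244 bits

These ARE equal here. Q is P with outcomes relabeled (Q(2) = P(3), Q(3) = P(2)) by a relabeling that is its own inverse, so the two sums contain exactly the same terms in a different order. This is a special case — KL divergence is not symmetric in general: D_KL(P||Q) ≠ D_KL(Q||P) for most P, Q.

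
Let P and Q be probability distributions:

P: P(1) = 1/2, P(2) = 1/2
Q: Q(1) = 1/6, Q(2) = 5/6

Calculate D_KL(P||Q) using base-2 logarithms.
0.4240 bits

D_KL(P||Q) = Σ P(x) log₂(P(x)/Q(x))

Computing term by term:
  P(1)·log₂(P(1)/Q(1)) = (1/2)·log₂((1/2)/(1/6)) = 0.79248
  P(2)·log₂(P(2)/Q(2)) = (1/2)·log₂((1/2)/(5/6)) = -0.36848

D_KL(P||Q) = 0.79248 - 0.36848 = 0.42400 ≈ 0.4240 bits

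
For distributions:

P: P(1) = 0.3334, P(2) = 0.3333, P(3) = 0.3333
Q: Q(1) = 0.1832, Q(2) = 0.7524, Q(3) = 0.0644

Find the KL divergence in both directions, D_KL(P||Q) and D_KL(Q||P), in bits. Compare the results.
D_KL(P||Q) = 0.6870 bits, D_KL(Q||P) = 0.5728 bits. D_KL(P||Q) is larger than D_KL(Q||P) by 0.1142 bits; the two directions differ.

D_KL(P||Q) = Σ P(x) log₂(P(x)/Q(x))

Computing term by term:
  P(1)·log₂(P(1)/Q(1)) = 0.3334·log₂(0.3334/0.1832) = 0.28800
  P(2)·log₂(P(2)/Q(2)) = 0.3333·log₂(0.3333/0.7524) = -0.39152
  P(3)·log₂(P(3)/Q(3)) = 0.3333·log₂(0.3333/0.0644) = 0.79048

D_KL(P||Q) = 0.28800 - 0.39152 + 0.79048 = 0.68696 ≈ 0.6870 bits

D_KL(Q||P) = Σ Q(x) log₂(Q(x)/P(x))

Computing term by term:
  Q(1)·log₂(Q(1)/P(1)) = 0.1832·log₂(0.1832/0.3334) = -0.15825
  Q(2)·log₂(Q(2)/P(2)) = 0.7524·log₂(0.7524/0.3333) = 0.88383
  Q(3)·log₂(Q(3)/P(3)) = 0.0644·log₂(0.0644/0.3333) = -0.15274

D_KL(Q||P) = -0.15825 + 0.88383 - 0.15274 = 0.57284 ≈ 0.5728 bits

These are NOT equal (difference: 0.1142 bits). KL divergence is asymmetric: D_KL(P||Q) ≠ D_KL(Q||P) in general.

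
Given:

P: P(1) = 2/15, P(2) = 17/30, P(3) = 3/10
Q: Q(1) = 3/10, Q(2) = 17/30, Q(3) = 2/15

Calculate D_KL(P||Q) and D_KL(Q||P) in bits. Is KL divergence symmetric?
D_KL(P||Q) = 0.1950 bits, D_KL(Q||P) = 0.1950 bits. The two values coincide for this particular pair, but no — KL divergence is not symmetric in general.

D_KL(P||Q) = Σ P(x) log₂(P(x)/Q(x))

Computing term by term:
  P(1)·log₂(P(1)/Q(1)) = (2/15)·log₂((2/15)/(3/10)) = -0.15599
  P(2)·log₂(P(2)/Q(2)) = (17/30)·log₂((17/30)/(17/30)) = 0.00000
  P(3)·log₂(P(3)/Q(3)) = (3/10)·log₂((3/10)/(2/15)) = 0.35098

D_KL(P||Q) = -0.15599 + 0.00000 + 0.35098 = 0.19499 ≈ 0.1950 bits

D_KL(Q||P) = Σ Q(x) log₂(Q(x)/P(x))

Computing term by term:
  Q(1)·log₂(Q(1)/P(1)) = (3/10)·log₂((3/10)/(2/15)) = 0.35098
  Q(2)·log₂(Q(2)/P(2)) = (17/30)·log₂((17/30)/(17/30)) = 0.00000
  Q(3)·log₂(Q(3)/P(3)) = (2/15)·log₂((2/15)/(3/10)) = -0.15599

D_KL(Q||P) = 0.35098 + 0.00000 - 0.15599 = 0.19499 ≈ 0.1950 bits

These ARE equal here. Q is P with outcomes relabeled (Q(1) = P(3), Q(3) = P(1)) by a relabeling that is its own inverse, so the two sums contain exactly the same terms in a different order. This is a special case — KL divergence is not symmetric in general: D_KL(P||Q) ≠ D_KL(Q||P) for most P, Q.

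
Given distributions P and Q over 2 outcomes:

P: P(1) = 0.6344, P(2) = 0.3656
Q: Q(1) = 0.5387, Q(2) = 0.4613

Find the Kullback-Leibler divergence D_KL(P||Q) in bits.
0.0270 bits

D_KL(P||Q) = Σ P(x) log₂(P(x)/Q(x))

Computing term by term:
  P(1)·log₂(P(1)/Q(1)) = 0.6344·log₂(0.6344/0.5387) = 0.14966
  P(2)·log₂(P(2)/Q(2)) = 0.3656·log₂(0.3656/0.4613) = -0.12264

D_KL(P||Q) = 0.14966 - 0.12264 = 0.02702 ≈ 0.0270 bits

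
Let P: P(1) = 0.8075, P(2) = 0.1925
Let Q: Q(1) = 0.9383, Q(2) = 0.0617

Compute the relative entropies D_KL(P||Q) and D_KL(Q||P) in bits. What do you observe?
D_KL(P||Q) = 0.1411 bits, D_KL(Q||P) = 0.1019 bits. The two directions give different values (D_KL(P||Q) exceeds D_KL(Q||P) by 0.0392 bits): KL divergence is asymmetric.

D_KL(P||Q) = Σ P(x) log₂(P(x)/Q(x))

Computing term by term:
  P(1)·log₂(P(1)/Q(1)) = 0.8075·log₂(0.8075/0.9383) = -0.17489
  P(2)·log₂(P(2)/Q(2)) = 0.1925·log₂(0.1925/0.0617) = 0.31599

D_KL(P||Q) = -0.17489 + 0.31599 = 0.14110 ≈ 0.1411 bits

D_KL(Q||P) = Σ Q(x) log₂(Q(x)/P(x))

Computing term by term:
  Q(1)·log₂(Q(1)/P(1)) = 0.9383·log₂(0.9383/0.8075) = 0.20322
  Q(2)·log₂(Q(2)/P(2)) = 0.0617·log₂(0.0617/0.1925) = -0.10128

D_KL(Q||P) = 0.20322 - 0.10128 = 0.10194 ≈ 0.1019 bits

These are NOT equal (difference: 0.0392 bits). KL divergence is asymmetric: D_KL(P||Q) ≠ D_KL(Q||P) in general.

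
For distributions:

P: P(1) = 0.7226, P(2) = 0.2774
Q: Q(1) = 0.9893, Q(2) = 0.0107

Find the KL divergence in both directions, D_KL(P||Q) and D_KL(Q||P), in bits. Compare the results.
D_KL(P||Q) = 0.9753 bits, D_KL(Q||P) = 0.3981 bits. D_KL(P||Q) is larger than D_KL(Q||P) by 0.5772 bits; the two directions differ.

D_KL(P||Q) = Σ P(x) log₂(P(x)/Q(x))

Computing term by term:
  P(1)·log₂(P(1)/Q(1)) = 0.7226·log₂(0.7226/0.9893) = -0.32749
  P(2)·log₂(P(2)/Q(2)) = 0.2774·log₂(0.2774/0.0107) = 1.30275

D_KL(P||Q) = -0.32749 + 1.30275 = 0.97526 ≈ 0.9753 bits

D_KL(Q||P) = Σ Q(x) log₂(Q(x)/P(x))

Computing term by term:
  Q(1)·log₂(Q(1)/P(1)) = 0.9893·log₂(0.9893/0.7226) = 0.44836
  Q(2)·log₂(Q(2)/P(2)) = 0.0107·log₂(0.0107/0.2774) = -0.05025

D_KL(Q||P) = 0.44836 - 0.05025 = 0.39811 ≈ 0.3981 bits

These are NOT equal (difference: 0.5772 bits). KL divergence is asymmetric: D_KL(P||Q) ≠ D_KL(Q||P) in general.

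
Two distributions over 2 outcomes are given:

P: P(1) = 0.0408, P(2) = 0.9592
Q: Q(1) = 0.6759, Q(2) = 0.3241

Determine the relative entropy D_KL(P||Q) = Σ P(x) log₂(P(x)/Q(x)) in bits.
1.3363 bits

D_KL(P||Q) = Σ P(x) log₂(P(x)/Q(x))

Computing term by term:
  P(1)·log₂(P(1)/Q(1)) = 0.0408·log₂(0.0408/0.6759) = -0.16525
  P(2)·log₂(P(2)/Q(2)) = 0.9592·log₂(0.9592/0.3241) = 1.50152

D_KL(P||Q) = -0.16525 + 1.50152 = 1.33627 ≈ 1.3363 bits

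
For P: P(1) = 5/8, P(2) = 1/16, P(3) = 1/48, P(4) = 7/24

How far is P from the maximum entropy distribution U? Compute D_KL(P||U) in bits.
0.6914 bits

U(i) = 1/4 for all i

D_KL(P||U) = Σ P(x) log₂(P(x) / (1/4))
           = Σ P(x) log₂(P(x)) + log₂(4)
           = log₂(4) - H(P)

H(P) = -Σ P(x) log₂(P(x)):
  -P(1)·log₂(P(1)) = -(5/8)·log₂(5/8) = 0.42379
  -P(2)·log₂(P(2)) = -(1/16)·log₂(1/16) = 0.25000
  -P(3)·log₂(P(3)) = -(1/48)·log₂(1/48) = 0.11635
  -P(4)·log₂(P(4)) = -(7/24)·log₂(7/24) = 0.51847
H(P) = 0.42379 + 0.25000 + 0.11635 + 0.51847 = 1.30861 bits

log₂(4) = 2.00000 bits

D_KL(P||U) = 2.00000 - 1.30861 = 0.69139 ≈ 0.6914 bits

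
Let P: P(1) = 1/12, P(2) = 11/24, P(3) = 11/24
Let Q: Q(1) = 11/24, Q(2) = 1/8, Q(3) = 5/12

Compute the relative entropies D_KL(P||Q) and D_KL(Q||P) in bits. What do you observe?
D_KL(P||Q) = 0.7172 bits, D_KL(Q||P) = 0.8356 bits. The two directions give different values (D_KL(Q||P) exceeds D_KL(P||Q) by 0.1184 bits): KL divergence is asymmetric.

D_KL(P||Q) = Σ P(x) log₂(P(x)/Q(x))

Computing term by term:
  P(1)·log₂(P(1)/Q(1)) = (1/12)·log₂((1/12)/(11/24)) = -0.20495
  P(2)·log₂(P(2)/Q(2)) = (11/24)·log₂((11/24)/(1/8)) = 0.85913
  P(3)·log₂(P(3)/Q(3)) = (11/24)·log₂((11/24)/(5/12)) = 0.06302

D_KL(P||Q) = -0.20495 + 0.85913 + 0.06302 = 0.71720 ≈ 0.7172 bits

D_KL(Q||P) = Σ Q(x) log₂(Q(x)/P(x))

Computing term by term:
  Q(1)·log₂(Q(1)/P(1)) = (11/24)·log₂((11/24)/(1/12)) = 1.12724
  Q(2)·log₂(Q(2)/P(2)) = (1/8)·log₂((1/8)/(11/24)) = -0.23431
  Q(3)·log₂(Q(3)/P(3)) = (5/12)·log₂((5/12)/(11/24)) = -0.05729

D_KL(Q||P) = 1.12724 - 0.23431 - 0.05729 = 0.83564 ≈ 0.8356 bits

These are NOT equal (difference: 0.1184 bits). KL divergence is asymmetric: D_KL(P||Q) ≠ D_KL(Q||P) in general.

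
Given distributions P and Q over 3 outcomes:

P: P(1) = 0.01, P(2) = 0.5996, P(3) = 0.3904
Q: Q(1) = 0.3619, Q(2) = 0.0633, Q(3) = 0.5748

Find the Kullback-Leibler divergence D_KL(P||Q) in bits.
1.6753 bits

D_KL(P||Q) = Σ P(x) log₂(P(x)/Q(x))

Computing term by term:
  P(1)·log₂(P(1)/Q(1)) = 0.01·log₂(0.01/0.3619) = -0.05178
  P(2)·log₂(P(2)/Q(2)) = 0.5996·log₂(0.5996/0.0633) = 1.94494
  P(3)·log₂(P(3)/Q(3)) = 0.3904·log₂(0.3904/0.5748) = -0.21788

D_KL(P||Q) = -0.05178 + 1.94494 - 0.21788 = 1.67528 ≈ 1.6753 bits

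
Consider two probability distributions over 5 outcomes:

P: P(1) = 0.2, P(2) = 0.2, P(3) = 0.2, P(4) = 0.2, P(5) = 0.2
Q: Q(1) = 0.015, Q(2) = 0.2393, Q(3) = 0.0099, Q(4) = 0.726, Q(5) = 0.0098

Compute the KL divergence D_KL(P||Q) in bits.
2.0611 bits

D_KL(P||Q) = Σ P(x) log₂(P(x)/Q(x))

Computing term by term:
  P(1)·log₂(P(1)/Q(1)) = 0.2·log₂(0.2/0.015) = 0.74739
  P(2)·log₂(P(2)/Q(2)) = 0.2·log₂(0.2/0.2393) = -0.05176
  P(3)·log₂(P(3)/Q(3)) = 0.2·log₂(0.2/0.0099) = 0.86729
  P(4)·log₂(P(4)/Q(4)) = 0.2·log₂(0.2/0.726) = -0.37199
  P(5)·log₂(P(5)/Q(5)) = 0.2·log₂(0.2/0.0098) = 0.87021

D_KL(P||Q) = 0.74739 - 0.05176 + 0.86729 - 0.37199 + 0.87021 = 2.06114 ≈ 2.0611 bits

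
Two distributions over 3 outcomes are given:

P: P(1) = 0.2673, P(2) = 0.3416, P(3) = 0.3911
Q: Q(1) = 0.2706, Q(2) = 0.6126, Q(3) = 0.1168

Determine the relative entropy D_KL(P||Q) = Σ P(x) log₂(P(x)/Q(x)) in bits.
0.3893 bits

D_KL(P||Q) = Σ P(x) log₂(P(x)/Q(x))

Computing term by term:
  P(1)·log₂(P(1)/Q(1)) = 0.2673·log₂(0.2673/0.2706) = -0.00473
  P(2)·log₂(P(2)/Q(2)) = 0.3416·log₂(0.3416/0.6126) = -0.28784
  P(3)·log₂(P(3)/Q(3)) = 0.3911·log₂(0.3911/0.1168) = 0.68188

D_KL(P||Q) = -0.00473 - 0.28784 + 0.68188 = 0.38931 ≈ 0.3893 bits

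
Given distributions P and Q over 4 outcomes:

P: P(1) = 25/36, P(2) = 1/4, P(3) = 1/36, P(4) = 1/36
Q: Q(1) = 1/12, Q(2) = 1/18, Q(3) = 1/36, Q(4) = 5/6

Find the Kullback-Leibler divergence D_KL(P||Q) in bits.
2.5304 bits

D_KL(P||Q) = Σ P(x) log₂(P(x)/Q(x))

Computing term by term:
  P(1)·log₂(P(1)/Q(1)) = (25/36)·log₂((25/36)/(1/12)) = 2.12423
  P(2)·log₂(P(2)/Q(2)) = (1/4)·log₂((1/4)/(1/18)) = 0.54248
  P(3)·log₂(P(3)/Q(3)) = (1/36)·log₂((1/36)/(1/36)) = 0.00000
  P(4)·log₂(P(4)/Q(4)) = (1/36)·log₂((1/36)/(5/6)) = -0.13630

D_KL(P||Q) = 2.12423 + 0.54248 + 0.00000 - 0.13630 = 2.53041 ≈ 2.5304 bits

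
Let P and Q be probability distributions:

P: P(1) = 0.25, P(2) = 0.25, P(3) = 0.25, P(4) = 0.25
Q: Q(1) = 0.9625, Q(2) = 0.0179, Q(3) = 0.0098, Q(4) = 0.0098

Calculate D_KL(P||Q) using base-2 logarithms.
2.8013 bits

D_KL(P||Q) = Σ P(x) log₂(P(x)/Q(x))

Computing term by term:
  P(1)·log₂(P(1)/Q(1)) = 0.25·log₂(0.25/0.9625) = -0.48621
  P(2)·log₂(P(2)/Q(2)) = 0.25·log₂(0.25/0.0179) = 0.95097
  P(3)·log₂(P(3)/Q(3)) = 0.25·log₂(0.25/0.0098) = 1.16825
  P(4)·log₂(P(4)/Q(4)) = 0.25·log₂(0.25/0.0098) = 1.16825

D_KL(P||Q) = -0.48621 + 0.95097 + 1.16825 + 1.16825 = 2.80126 ≈ 2.8013 bits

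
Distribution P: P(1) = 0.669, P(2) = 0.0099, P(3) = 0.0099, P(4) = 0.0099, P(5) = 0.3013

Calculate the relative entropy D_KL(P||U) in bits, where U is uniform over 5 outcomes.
1.2147 bits

U(i) = 1/5 for all i

D_KL(P||U) = Σ P(x) log₂(P(x) / (1/5))
           = Σ P(x) log₂(P(x)) + log₂(5)
           = log₂(5) - H(P)

H(P) = -Σ P(x) log₂(P(x)):
  -P(1)·log₂(P(1)) = -(0.669)·log₂(0.669) = 0.38797
  -P(2)·log₂(P(2)) = -(0.0099)·log₂(0.0099) = 0.06592
  -P(3)·log₂(P(3)) = -(0.0099)·log₂(0.0099) = 0.06592
  -P(4)·log₂(P(4)) = -(0.0099)·log₂(0.0099) = 0.06592
  -P(5)·log₂(P(5)) = -(0.3013)·log₂(0.3013) = 0.52147
H(P) = 0.38797 + 0.06592 + 0.06592 + 0.06592 + 0.52147 = 1.10720 bits

log₂(5) = 2.32193 bits

D_KL(P||U) = 2.32193 - 1.10720 = 1.21473 ≈ 1.2147 bits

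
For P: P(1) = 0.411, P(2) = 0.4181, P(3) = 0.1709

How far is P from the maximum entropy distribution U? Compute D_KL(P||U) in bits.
0.0961 bits

U(i) = 1/3 for all i

D_KL(P||U) = Σ P(x) log₂(P(x) / (1/3))
           = Σ P(x) log₂(P(x)) + log₂(3)
           = log₂(3) - H(P)

H(P) = -Σ P(x) log₂(P(x)):
  -P(1)·log₂(P(1)) = -(0.411)·log₂(0.411) = 0.52723
  -P(2)·log₂(P(2)) = -(0.4181)·log₂(0.4181) = 0.52600
  -P(3)·log₂(P(3)) = -(0.1709)·log₂(0.1709) = 0.43559
H(P) = 0.52723 + 0.52600 + 0.43559 = 1.48882 bits

log₂(3) = 1.58496 bits

D_KL(P||U) = 1.58496 - 1.48882 = 0.09614 ≈ 0.0961 bits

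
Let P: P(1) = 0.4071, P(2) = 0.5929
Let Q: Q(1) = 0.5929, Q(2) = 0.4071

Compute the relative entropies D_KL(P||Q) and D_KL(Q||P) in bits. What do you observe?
D_KL(P||Q) = 0.1008 bits, D_KL(Q||P) = 0.1008 bits. The two directions give the same value here, because Q is a self-inverse relabeling of P; in general KL divergence is asymmetric.

D_KL(P||Q) = Σ P(x) log₂(P(x)/Q(x))

Computing term by term:
  P(1)·log₂(P(1)/Q(1)) = 0.4071·log₂(0.4071/0.5929) = -0.22081
  P(2)·log₂(P(2)/Q(2)) = 0.5929·log₂(0.5929/0.4071) = 0.32159

D_KL(P||Q) = -0.22081 + 0.32159 = 0.10078 ≈ 0.1008 bits

D_KL(Q||P) = Σ Q(x) log₂(Q(x)/P(x))

Computing term by term:
  Q(1)·log₂(Q(1)/P(1)) = 0.5929·log₂(0.5929/0.4071) = 0.32159
  Q(2)·log₂(Q(2)/P(2)) = 0.4071·log₂(0.4071/0.5929) = -0.22081

D_KL(Q||P) = 0.32159 - 0.22081 = 0.10078 ≈ 0.1008 bits

These ARE equal here. Q is P with outcomes relabeled (Q(1) = P(2), Q(2) = P(1)) by a relabeling that is its own inverse, so the two sums contain exactly the same terms in a different order. This is a special case — KL divergence is not symmetric in general: D_KL(P||Q) ≠ D_KL(Q||P) for most P, Q.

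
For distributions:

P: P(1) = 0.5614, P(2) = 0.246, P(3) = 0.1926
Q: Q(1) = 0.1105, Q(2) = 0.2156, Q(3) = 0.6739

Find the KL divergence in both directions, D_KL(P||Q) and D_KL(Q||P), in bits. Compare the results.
D_KL(P||Q) = 1.0153 bits, D_KL(Q||P) = 0.9175 bits. D_KL(P||Q) is larger than D_KL(Q||P) by 0.0978 bits; the two directions differ.

D_KL(P||Q) = Σ P(x) log₂(P(x)/Q(x))

Computing term by term:
  P(1)·log₂(P(1)/Q(1)) = 0.5614·log₂(0.5614/0.1105) = 1.31647
  P(2)·log₂(P(2)/Q(2)) = 0.246·log₂(0.246/0.2156) = 0.04681
  P(3)·log₂(P(3)/Q(3)) = 0.1926·log₂(0.1926/0.6739) = -0.34801

D_KL(P||Q) = 1.31647 + 0.04681 - 0.34801 = 1.01527 ≈ 1.0153 bits

D_KL(Q||P) = Σ Q(x) log₂(Q(x)/P(x))

Computing term by term:
  Q(1)·log₂(Q(1)/P(1)) = 0.1105·log₂(0.1105/0.5614) = -0.25912
  Q(2)·log₂(Q(2)/P(2)) = 0.2156·log₂(0.2156/0.246) = -0.04103
  Q(3)·log₂(Q(3)/P(3)) = 0.6739·log₂(0.6739/0.1926) = 1.21769

D_KL(Q||P) = -0.25912 - 0.04103 + 1.21769 = 0.91754 ≈ 0.9175 bits

These are NOT equal (difference: 0.0978 bits). KL divergence is asymmetric: D_KL(P||Q) ≠ D_KL(Q||P) in general.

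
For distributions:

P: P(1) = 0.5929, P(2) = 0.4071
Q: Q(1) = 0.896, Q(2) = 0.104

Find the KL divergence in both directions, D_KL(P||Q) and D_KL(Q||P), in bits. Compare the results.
D_KL(P||Q) = 0.4483 bits, D_KL(Q||P) = 0.3290 bits. D_KL(P||Q) is larger than D_KL(Q||P) by 0.1193 bits; the two directions differ.

D_KL(P||Q) = Σ P(x) log₂(P(x)/Q(x))

Computing term by term:
  P(1)·log₂(P(1)/Q(1)) = 0.5929·log₂(0.5929/0.896) = -0.35320
  P(2)·log₂(P(2)/Q(2)) = 0.4071·log₂(0.4071/0.104) = 0.80150

D_KL(P||Q) = -0.35320 + 0.80150 = 0.44830 ≈ 0.4483 bits

D_KL(Q||P) = Σ Q(x) log₂(Q(x)/P(x))

Computing term by term:
  Q(1)·log₂(Q(1)/P(1)) = 0.896·log₂(0.896/0.5929) = 0.53376
  Q(2)·log₂(Q(2)/P(2)) = 0.104·log₂(0.104/0.4071) = -0.20476

D_KL(Q||P) = 0.53376 - 0.20476 = 0.32900 ≈ 0.3290 bits

These are NOT equal (difference: 0.1193 bits). KL divergence is asymmetric: D_KL(P||Q) ≠ D_KL(Q||P) in general.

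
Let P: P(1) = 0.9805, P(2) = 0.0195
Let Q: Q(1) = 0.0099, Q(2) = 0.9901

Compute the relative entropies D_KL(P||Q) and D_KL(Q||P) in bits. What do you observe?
D_KL(P||Q) = 6.3902 bits, D_KL(Q||P) = 5.5443 bits. The two directions give different values (D_KL(P||Q) exceeds D_KL(Q||P) by 0.8459 bits): KL divergence is asymmetric.

D_KL(P||Q) = Σ P(x) log₂(P(x)/Q(x))

Computing term by term:
  P(1)·log₂(P(1)/Q(1)) = 0.9805·log₂(0.9805/0.0099) = 6.50066
  P(2)·log₂(P(2)/Q(2)) = 0.0195·log₂(0.0195/0.9901) = -0.11049

D_KL(P||Q) = 6.50066 - 0.11049 = 6.39017 ≈ 6.3902 bits

D_KL(Q||P) = Σ Q(x) log₂(Q(x)/P(x))

Computing term by term:
  Q(1)·log₂(Q(1)/P(1)) = 0.0099·log₂(0.0099/0.9805) = -0.06564
  Q(2)·log₂(Q(2)/P(2)) = 0.9901·log₂(0.9901/0.0195) = 5.60993

D_KL(Q||P) = -0.06564 + 5.60993 = 5.54429 ≈ 5.5443 bits

These are NOT equal (difference: 0.8459 bits). KL divergence is asymmetric: D_KL(P||Q) ≠ D_KL(Q||P) in general.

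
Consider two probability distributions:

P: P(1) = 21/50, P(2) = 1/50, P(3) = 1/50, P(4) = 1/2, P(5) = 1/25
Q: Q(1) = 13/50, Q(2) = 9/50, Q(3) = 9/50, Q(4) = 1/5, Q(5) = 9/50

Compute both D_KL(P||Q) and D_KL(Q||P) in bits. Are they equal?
D_KL(P||Q) = 0.7380 bits, D_KL(Q||P) = 1.0875 bits. No, they are not equal.

D_KL(P||Q) = Σ P(x) log₂(P(x)/Q(x))

Computing term by term:
  P(1)·log₂(P(1)/Q(1)) = (21/50)·log₂((21/50)/(13/50)) = 0.29059
  P(2)·log₂(P(2)/Q(2)) = (1/50)·log₂((1/50)/(9/50)) = -0.06340
  P(3)·log₂(P(3)/Q(3)) = (1/50)·log₂((1/50)/(9/50)) = -0.06340
  P(4)·log₂(P(4)/Q(4)) = (1/2)·log₂((1/2)/(1/5)) = 0.66096
  P(5)·log₂(P(5)/Q(5)) = (1/25)·log₂((1/25)/(9/50)) = -0.08680

D_KL(P||Q) = 0.29059 - 0.06340 - 0.06340 + 0.66096 - 0.08680 = 0.73795 ≈ 0.7380 bits

D_KL(Q||P) = Σ Q(x) log₂(Q(x)/P(x))

Computing term by term:
  Q(1)·log₂(Q(1)/P(1)) = (13/50)·log₂((13/50)/(21/50)) = -0.17989
  Q(2)·log₂(Q(2)/P(2)) = (9/50)·log₂((9/50)/(1/50)) = 0.57059
  Q(3)·log₂(Q(3)/P(3)) = (9/50)·log₂((9/50)/(1/50)) = 0.57059
  Q(4)·log₂(Q(4)/P(4)) = (1/5)·log₂((1/5)/(1/2)) = -0.26439
  Q(5)·log₂(Q(5)/P(5)) = (9/50)·log₂((9/50)/(1/25)) = 0.39059

D_KL(Q||P) = -0.17989 + 0.57059 + 0.57059 - 0.26439 + 0.39059 = 1.08749 ≈ 1.0875 bits

These are NOT equal (difference: 0.3495 bits). KL divergence is asymmetric: D_KL(P||Q) ≠ D_KL(Q||P) in general.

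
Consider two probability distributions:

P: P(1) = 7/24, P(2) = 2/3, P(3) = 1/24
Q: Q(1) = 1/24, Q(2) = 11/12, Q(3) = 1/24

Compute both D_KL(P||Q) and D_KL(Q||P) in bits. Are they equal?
D_KL(P||Q) = 0.5125 bits, D_KL(Q||P) = 0.3042 bits. No, they are not equal.

D_KL(P||Q) = Σ P(x) log₂(P(x)/Q(x))

Computing term by term:
  P(1)·log₂(P(1)/Q(1)) = (7/24)·log₂((7/24)/(1/24)) = 0.81881
  P(2)·log₂(P(2)/Q(2)) = (2/3)·log₂((2/3)/(11/12)) = -0.30629
  P(3)·log₂(P(3)/Q(3)) = (1/24)·log₂((1/24)/(1/24)) = 0.00000

D_KL(P||Q) = 0.81881 - 0.30629 + 0.00000 = 0.51252 ≈ 0.5125 bits

D_KL(Q||P) = Σ Q(x) log₂(Q(x)/P(x))

Computing term by term:
  Q(1)·log₂(Q(1)/P(1)) = (1/24)·log₂((1/24)/(7/24)) = -0.11697
  Q(2)·log₂(Q(2)/P(2)) = (11/12)·log₂((11/12)/(2/3)) = 0.42115
  Q(3)·log₂(Q(3)/P(3)) = (1/24)·log₂((1/24)/(1/24)) = 0.00000

D_KL(Q||P) = -0.11697 + 0.42115 + 0.00000 = 0.30418 ≈ 0.3042 bits

These are NOT equal (difference: 0.2083 bits). KL divergence is asymmetric: D_KL(P||Q) ≠ D_KL(Q||P) in general.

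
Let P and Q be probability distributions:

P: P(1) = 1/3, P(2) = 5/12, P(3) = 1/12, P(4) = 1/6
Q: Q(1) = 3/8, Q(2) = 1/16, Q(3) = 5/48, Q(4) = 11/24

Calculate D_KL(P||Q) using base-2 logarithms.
0.8137 bits

D_KL(P||Q) = Σ P(x) log₂(P(x)/Q(x))

Computing term by term:
  P(1)·log₂(P(1)/Q(1)) = (1/3)·log₂((1/3)/(3/8)) = -0.05664
  P(2)·log₂(P(2)/Q(2)) = (5/12)·log₂((5/12)/(1/16)) = 1.14040
  P(3)·log₂(P(3)/Q(3)) = (1/12)·log₂((1/12)/(5/48)) = -0.02683
  P(4)·log₂(P(4)/Q(4)) = (1/6)·log₂((1/6)/(11/24)) = -0.24324

D_KL(P||Q) = -0.05664 + 1.14040 - 0.02683 - 0.24324 = 0.81369 ≈ 0.8137 bits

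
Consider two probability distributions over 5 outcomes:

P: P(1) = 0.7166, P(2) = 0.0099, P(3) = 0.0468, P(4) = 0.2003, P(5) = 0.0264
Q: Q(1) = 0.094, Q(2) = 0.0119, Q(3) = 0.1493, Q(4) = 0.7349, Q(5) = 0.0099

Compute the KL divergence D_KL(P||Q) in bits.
1.6807 bits

D_KL(P||Q) = Σ P(x) log₂(P(x)/Q(x))

Computing term by term:
  P(1)·log₂(P(1)/Q(1)) = 0.7166·log₂(0.7166/0.094) = 2.09995
  P(2)·log₂(P(2)/Q(2)) = 0.0099·log₂(0.0099/0.0119) = -0.00263
  P(3)·log₂(P(3)/Q(3)) = 0.0468·log₂(0.0468/0.1493) = -0.07833
  P(4)·log₂(P(4)/Q(4)) = 0.2003·log₂(0.2003/0.7349) = -0.37564
  P(5)·log₂(P(5)/Q(5)) = 0.0264·log₂(0.0264/0.0099) = 0.03736

D_KL(P||Q) = 2.09995 - 0.00263 - 0.07833 - 0.37564 + 0.03736 = 1.68071 ≈ 1.6807 bits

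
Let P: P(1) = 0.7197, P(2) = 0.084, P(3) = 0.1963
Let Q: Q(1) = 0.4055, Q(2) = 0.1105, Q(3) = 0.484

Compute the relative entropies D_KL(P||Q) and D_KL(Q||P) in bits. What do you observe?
D_KL(P||Q) = 0.3069 bits, D_KL(Q||P) = 0.3382 bits. The two directions give different values (D_KL(Q||P) exceeds D_KL(P||Q) by 0.0313 bits): KL divergence is asymmetric.

D_KL(P||Q) = Σ P(x) log₂(P(x)/Q(x))

Computing term by term:
  P(1)·log₂(P(1)/Q(1)) = 0.7197·log₂(0.7197/0.4055) = 0.59569
  P(2)·log₂(P(2)/Q(2)) = 0.084·log₂(0.084/0.1105) = -0.03323
  P(3)·log₂(P(3)/Q(3)) = 0.1963·log₂(0.1963/0.484) = -0.25557

D_KL(P||Q) = 0.59569 - 0.03323 - 0.25557 = 0.30689 ≈ 0.3069 bits

D_KL(Q||P) = Σ Q(x) log₂(Q(x)/P(x))

Computing term by term:
  Q(1)·log₂(Q(1)/P(1)) = 0.4055·log₂(0.4055/0.7197) = -0.33563
  Q(2)·log₂(Q(2)/P(2)) = 0.1105·log₂(0.1105/0.084) = 0.04371
  Q(3)·log₂(Q(3)/P(3)) = 0.484·log₂(0.484/0.1963) = 0.63014

D_KL(Q||P) = -0.33563 + 0.04371 + 0.63014 = 0.33822 ≈ 0.3382 bits

These are NOT equal (difference: 0.0313 bits). KL divergence is asymmetric: D_KL(P||Q) ≠ D_KL(Q||P) in general.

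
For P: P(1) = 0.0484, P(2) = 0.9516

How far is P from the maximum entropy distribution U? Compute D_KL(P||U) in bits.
0.7204 bits

U(i) = 1/2 for all i

D_KL(P||U) = Σ P(x) log₂(P(x) / (1/2))
           = Σ P(x) log₂(P(x)) + log₂(2)
           = log₂(2) - H(P)

H(P) = -Σ P(x) log₂(P(x)):
  -P(1)·log₂(P(1)) = -(0.0484)·log₂(0.0484) = 0.21145
  -P(2)·log₂(P(2)) = -(0.9516)·log₂(0.9516) = 0.06811
H(P) = 0.21145 + 0.06811 = 0.27956 bits

log₂(2) = 1.00000 bits

D_KL(P||U) = 1.00000 - 0.27956 = 0.72044 ≈ 0.7204 bits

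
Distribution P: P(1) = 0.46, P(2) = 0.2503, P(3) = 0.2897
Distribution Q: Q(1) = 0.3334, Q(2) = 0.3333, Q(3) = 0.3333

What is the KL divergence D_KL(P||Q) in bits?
0.0516 bits

D_KL(P||Q) = Σ P(x) log₂(P(x)/Q(x))

Computing term by term:
  P(1)·log₂(P(1)/Q(1)) = 0.46·log₂(0.46/0.3334) = 0.21361
  P(2)·log₂(P(2)/Q(2)) = 0.2503·log₂(0.2503/0.3333) = -0.10341
  P(3)·log₂(P(3)/Q(3)) = 0.2897·log₂(0.2897/0.3333) = -0.05860

D_KL(P||Q) = 0.21361 - 0.10341 - 0.05860 = 0.05160 ≈ 0.0516 bits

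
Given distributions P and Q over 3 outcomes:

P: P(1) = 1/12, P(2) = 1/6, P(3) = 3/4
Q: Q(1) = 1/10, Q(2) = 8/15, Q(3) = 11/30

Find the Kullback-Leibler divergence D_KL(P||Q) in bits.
0.4727 bits

D_KL(P||Q) = Σ P(x) log₂(P(x)/Q(x))

Computing term by term:
  P(1)·log₂(P(1)/Q(1)) = (1/12)·log₂((1/12)/(1/10)) = -0.02192
  P(2)·log₂(P(2)/Q(2)) = (1/6)·log₂((1/6)/(8/15)) = -0.27968
  P(3)·log₂(P(3)/Q(3)) = (3/4)·log₂((3/4)/(11/30)) = 0.77432

D_KL(P||Q) = -0.02192 - 0.27968 + 0.77432 = 0.47272 ≈ 0.4727 bits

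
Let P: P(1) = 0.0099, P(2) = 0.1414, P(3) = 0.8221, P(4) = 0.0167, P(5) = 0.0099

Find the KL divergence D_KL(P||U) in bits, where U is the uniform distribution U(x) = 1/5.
1.4601 bits

U(i) = 1/5 for all i

D_KL(P||U) = Σ P(x) log₂(P(x) / (1/5))
           = Σ P(x) log₂(P(x)) + log₂(5)
           = log₂(5) - H(P)

H(P) = -Σ P(x) log₂(P(x)):
  -P(1)·log₂(P(1)) = -(0.0099)·log₂(0.0099) = 0.06592
  -P(2)·log₂(P(2)) = -(0.1414)·log₂(0.1414) = 0.39905
  -P(3)·log₂(P(3)) = -(0.8221)·log₂(0.8221) = 0.23234
  -P(4)·log₂(P(4)) = -(0.0167)·log₂(0.0167) = 0.09860
  -P(5)·log₂(P(5)) = -(0.0099)·log₂(0.0099) = 0.06592
H(P) = 0.06592 + 0.39905 + 0.23234 + 0.09860 + 0.06592 = 0.86183 bits

log₂(5) = 2.32193 bits

D_KL(P||U) = 2.32193 - 0.86183 = 1.46010 ≈ 1.4601 bits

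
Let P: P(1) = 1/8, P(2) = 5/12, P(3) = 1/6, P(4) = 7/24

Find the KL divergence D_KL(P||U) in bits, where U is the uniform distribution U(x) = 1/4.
0.1494 bits

U(i) = 1/4 for all i

D_KL(P||U) = Σ P(x) log₂(P(x) / (1/4))
           = Σ P(x) log₂(P(x)) + log₂(4)
           = log₂(4) - H(P)

H(P) = -Σ P(x) log₂(P(x)):
  -P(1)·log₂(P(1)) = -(1/8)·log₂(1/8) = 0.37500
  -P(2)·log₂(P(2)) = -(5/12)·log₂(5/12) = 0.52626
  -P(3)·log₂(P(3)) = -(1/6)·log₂(1/6) = 0.43083
  -P(4)·log₂(P(4)) = -(7/24)·log₂(7/24) = 0.51847
H(P) = 0.37500 + 0.52626 + 0.43083 + 0.51847 = 1.85056 bits

log₂(4) = 2.00000 bits

D_KL(P||U) = 2.00000 - 1.85056 = 0.14944 ≈ 0.1494 bits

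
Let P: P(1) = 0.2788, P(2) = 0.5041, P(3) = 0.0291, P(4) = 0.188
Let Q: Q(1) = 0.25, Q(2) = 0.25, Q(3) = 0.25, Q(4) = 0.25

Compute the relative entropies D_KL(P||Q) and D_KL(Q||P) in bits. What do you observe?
D_KL(P||Q) = 0.3863 bits, D_KL(Q||P) = 0.5862 bits. The two directions give different values (D_KL(Q||P) exceeds D_KL(P||Q) by 0.1999 bits): KL divergence is asymmetric.

D_KL(P||Q) = Σ P(x) log₂(P(x)/Q(x))

Computing term by term:
  P(1)·log₂(P(1)/Q(1)) = 0.2788·log₂(0.2788/0.25) = 0.04386
  P(2)·log₂(P(2)/Q(2)) = 0.5041·log₂(0.5041/0.25) = 0.51004
  P(3)·log₂(P(3)/Q(3)) = 0.0291·log₂(0.0291/0.25) = -0.09029
  P(4)·log₂(P(4)/Q(4)) = 0.188·log₂(0.188/0.25) = -0.07730

D_KL(P||Q) = 0.04386 + 0.51004 - 0.09029 - 0.07730 = 0.38631 ≈ 0.3863 bits

D_KL(Q||P) = Σ Q(x) log₂(Q(x)/P(x))

Computing term by term:
  Q(1)·log₂(Q(1)/P(1)) = 0.25·log₂(0.25/0.2788) = -0.03933
  Q(2)·log₂(Q(2)/P(2)) = 0.25·log₂(0.25/0.5041) = -0.25295
  Q(3)·log₂(Q(3)/P(3)) = 0.25·log₂(0.25/0.0291) = 0.77571
  Q(4)·log₂(Q(4)/P(4)) = 0.25·log₂(0.25/0.188) = 0.10280

D_KL(Q||P) = -0.03933 - 0.25295 + 0.77571 + 0.10280 = 0.58623 ≈ 0.5862 bits

These are NOT equal (difference: 0.1999 bits). KL divergence is asymmetric: D_KL(P||Q) ≠ D_KL(Q||P) in general.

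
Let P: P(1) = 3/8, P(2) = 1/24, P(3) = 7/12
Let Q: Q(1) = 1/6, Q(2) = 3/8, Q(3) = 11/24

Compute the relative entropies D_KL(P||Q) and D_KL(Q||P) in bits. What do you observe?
D_KL(P||Q) = 0.5096 bits, D_KL(Q||P) = 0.8343 bits. The two directions give different values (D_KL(Q||P) exceeds D_KL(P||Q) by 0.3247 bits): KL divergence is asymmetric.

D_KL(P||Q) = Σ P(x) log₂(P(x)/Q(x))

Computing term by term:
  P(1)·log₂(P(1)/Q(1)) = (3/8)·log₂((3/8)/(1/6)) = 0.43872
  P(2)·log₂(P(2)/Q(2)) = (1/24)·log₂((1/24)/(3/8)) = -0.13208
  P(3)·log₂(P(3)/Q(3)) = (7/12)·log₂((7/12)/(11/24)) = 0.20296

D_KL(P||Q) = 0.43872 - 0.13208 + 0.20296 = 0.50960 ≈ 0.5096 bits

D_KL(Q||P) = Σ Q(x) log₂(Q(x)/P(x))

Computing term by term:
  Q(1)·log₂(Q(1)/P(1)) = (1/6)·log₂((1/6)/(3/8)) = -0.19499
  Q(2)·log₂(Q(2)/P(2)) = (3/8)·log₂((3/8)/(1/24)) = 1.18872
  Q(3)·log₂(Q(3)/P(3)) = (11/24)·log₂((11/24)/(7/12)) = -0.15946

D_KL(Q||P) = -0.19499 + 1.18872 - 0.15946 = 0.83427 ≈ 0.8343 bits

These are NOT equal (difference: 0.3247 bits). KL divergence is asymmetric: D_KL(P||Q) ≠ D_KL(Q||P) in general.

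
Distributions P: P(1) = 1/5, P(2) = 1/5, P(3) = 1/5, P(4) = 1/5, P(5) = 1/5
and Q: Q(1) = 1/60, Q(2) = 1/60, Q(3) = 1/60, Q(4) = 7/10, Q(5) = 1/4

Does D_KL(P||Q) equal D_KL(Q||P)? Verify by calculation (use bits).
D_KL(P||Q) = 1.7251 bits, D_KL(Q||P) = 1.1664 bits. No — D_KL(P||Q) ≠ D_KL(Q||P) for this pair.

D_KL(P||Q) = Σ P(x) log₂(P(x)/Q(x))

Computing term by term:
  P(1)·log₂(P(1)/Q(1)) = (1/5)·log₂((1/5)/(1/60)) = 0.71699
  P(2)·log₂(P(2)/Q(2)) = (1/5)·log₂((1/5)/(1/60)) = 0.71699
  P(3)·log₂(P(3)/Q(3)) = (1/5)·log₂((1/5)/(1/60)) = 0.71699
  P(4)·log₂(P(4)/Q(4)) = (1/5)·log₂((1/5)/(7/10)) = -0.36147
  P(5)·log₂(P(5)/Q(5)) = (1/5)·log₂((1/5)/(1/4)) = -0.06439

D_KL(P||Q) = 0.71699 + 0.71699 + 0.71699 - 0.36147 - 0.06439 = 1.72511 ≈ 1.7251 bits

D_KL(Q||P) = Σ Q(x) log₂(Q(x)/P(x))

Computing term by term:
  Q(1)·log₂(Q(1)/P(1)) = (1/60)·log₂((1/60)/(1/5)) = -0.05975
  Q(2)·log₂(Q(2)/P(2)) = (1/60)·log₂((1/60)/(1/5)) = -0.05975
  Q(3)·log₂(Q(3)/P(3)) = (1/60)·log₂((1/60)/(1/5)) = -0.05975
  Q(4)·log₂(Q(4)/P(4)) = (7/10)·log₂((7/10)/(1/5)) = 1.26515
  Q(5)·log₂(Q(5)/P(5)) = (1/4)·log₂((1/4)/(1/5)) = 0.08048

D_KL(Q||P) = -0.05975 - 0.05975 - 0.05975 + 1.26515 + 0.08048 = 1.16638 ≈ 1.1664 bits

These are NOT equal (difference: 0.5587 bits). KL divergence is asymmetric: D_KL(P||Q) ≠ D_KL(Q||P) in general.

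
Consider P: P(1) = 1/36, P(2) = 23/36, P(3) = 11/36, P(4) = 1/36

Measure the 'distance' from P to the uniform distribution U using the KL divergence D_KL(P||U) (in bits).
0.7772 bits

U(i) = 1/4 for all i

D_KL(P||U) = Σ P(x) log₂(P(x) / (1/4))
           = Σ P(x) log₂(P(x)) + log₂(4)
           = log₂(4) - H(P)

H(P) = -Σ P(x) log₂(P(x)):
  -P(1)·log₂(P(1)) = -(1/36)·log₂(1/36) = 0.14361
  -P(2)·log₂(P(2)) = -(23/36)·log₂(23/36) = 0.41295
  -P(3)·log₂(P(3)) = -(11/36)·log₂(11/36) = 0.52265
  -P(4)·log₂(P(4)) = -(1/36)·log₂(1/36) = 0.14361
H(P) = 0.14361 + 0.41295 + 0.52265 + 0.14361 = 1.22282 bits

log₂(4) = 2.00000 bits

D_KL(P||U) = 2.00000 - 1.22282 = 0.77718 ≈ 0.7772 bits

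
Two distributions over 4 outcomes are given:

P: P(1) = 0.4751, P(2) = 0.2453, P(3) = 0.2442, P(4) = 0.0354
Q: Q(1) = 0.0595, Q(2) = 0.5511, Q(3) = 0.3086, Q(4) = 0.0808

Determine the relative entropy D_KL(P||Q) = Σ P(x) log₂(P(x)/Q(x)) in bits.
1.0129 bits

D_KL(P||Q) = Σ P(x) log₂(P(x)/Q(x))

Computing term by term:
  P(1)·log₂(P(1)/Q(1)) = 0.4751·log₂(0.4751/0.0595) = 1.42400
  P(2)·log₂(P(2)/Q(2)) = 0.2453·log₂(0.2453/0.5511) = -0.28645
  P(3)·log₂(P(3)/Q(3)) = 0.2442·log₂(0.2442/0.3086) = -0.08246
  P(4)·log₂(P(4)/Q(4)) = 0.0354·log₂(0.0354/0.0808) = -0.04215

D_KL(P||Q) = 1.42400 - 0.28645 - 0.08246 - 0.04215 = 1.01294 ≈ 1.0129 bits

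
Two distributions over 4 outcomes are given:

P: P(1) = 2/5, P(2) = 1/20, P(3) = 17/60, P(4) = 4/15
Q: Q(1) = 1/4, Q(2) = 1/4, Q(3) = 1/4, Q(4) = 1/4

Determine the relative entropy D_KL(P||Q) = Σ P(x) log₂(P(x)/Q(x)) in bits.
0.2311 bits

D_KL(P||Q) = Σ P(x) log₂(P(x)/Q(x))

Computing term by term:
  P(1)·log₂(P(1)/Q(1)) = (2/5)·log₂((2/5)/(1/4)) = 0.27123
  P(2)·log₂(P(2)/Q(2)) = (1/20)·log₂((1/20)/(1/4)) = -0.11610
  P(3)·log₂(P(3)/Q(3)) = (17/60)·log₂((17/60)/(1/4)) = 0.05116
  P(4)·log₂(P(4)/Q(4)) = (4/15)·log₂((4/15)/(1/4)) = 0.02483

D_KL(P||Q) = 0.27123 - 0.11610 + 0.05116 + 0.02483 = 0.23112 ≈ 0.2311 bits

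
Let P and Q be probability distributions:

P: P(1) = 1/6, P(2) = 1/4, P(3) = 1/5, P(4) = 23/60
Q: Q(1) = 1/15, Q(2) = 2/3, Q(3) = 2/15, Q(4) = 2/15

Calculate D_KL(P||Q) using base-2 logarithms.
0.5676 bits

D_KL(P||Q) = Σ P(x) log₂(P(x)/Q(x))

Computing term by term:
  P(1)·log₂(P(1)/Q(1)) = (1/6)·log₂((1/6)/(1/15)) = 0.22032
  P(2)·log₂(P(2)/Q(2)) = (1/4)·log₂((1/4)/(2/3)) = -0.35376
  P(3)·log₂(P(3)/Q(3)) = (1/5)·log₂((1/5)/(2/15)) = 0.11699
  P(4)·log₂(P(4)/Q(4)) = (23/60)·log₂((23/60)/(2/15)) = 0.58403

D_KL(P||Q) = 0.22032 - 0.35376 + 0.11699 + 0.58403 = 0.56758 ≈ 0.5676 bits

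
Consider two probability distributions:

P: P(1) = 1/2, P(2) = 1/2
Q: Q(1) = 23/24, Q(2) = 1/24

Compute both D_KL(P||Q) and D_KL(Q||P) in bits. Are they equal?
D_KL(P||Q) = 1.3232 bits, D_KL(Q||P) = 0.7501 bits. No, they are not equal.

D_KL(P||Q) = Σ P(x) log₂(P(x)/Q(x))

Computing term by term:
  P(1)·log₂(P(1)/Q(1)) = (1/2)·log₂((1/2)/(23/24)) = -0.46930
  P(2)·log₂(P(2)/Q(2)) = (1/2)·log₂((1/2)/(1/24)) = 1.79248

D_KL(P||Q) = -0.46930 + 1.79248 = 1.32318 ≈ 1.3232 bits

D_KL(Q||P) = Σ Q(x) log₂(Q(x)/P(x))

Computing term by term:
  Q(1)·log₂(Q(1)/P(1)) = (23/24)·log₂((23/24)/(1/2)) = 0.89949
  Q(2)·log₂(Q(2)/P(2)) = (1/24)·log₂((1/24)/(1/2)) = -0.14937

D_KL(Q||P) = 0.89949 - 0.14937 = 0.75012 ≈ 0.7501 bits

These are NOT equal (difference: 0.5731 bits). KL divergence is asymmetric: D_KL(P||Q) ≠ D_KL(Q||P) in general.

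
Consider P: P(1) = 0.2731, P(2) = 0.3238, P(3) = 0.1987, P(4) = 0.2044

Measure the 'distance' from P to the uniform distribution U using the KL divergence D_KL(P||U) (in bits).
0.0304 bits

U(i) = 1/4 for all i

D_KL(P||U) = Σ P(x) log₂(P(x) / (1/4))
           = Σ P(x) log₂(P(x)) + log₂(4)
           = log₂(4) - H(P)

H(P) = -Σ P(x) log₂(P(x)):
  -P(1)·log₂(P(1)) = -(0.2731)·log₂(0.2731) = 0.51138
  -P(2)·log₂(P(2)) = -(0.3238)·log₂(0.3238) = 0.52677
  -P(3)·log₂(P(3)) = -(0.1987)·log₂(0.1987) = 0.46324
  -P(4)·log₂(P(4)) = -(0.2044)·log₂(0.2044) = 0.46818
H(P) = 0.51138 + 0.52677 + 0.46324 + 0.46818 = 1.96957 bits

log₂(4) = 2.00000 bits

D_KL(P||U) = 2.00000 - 1.96957 = 0.03043 ≈ 0.0304 bits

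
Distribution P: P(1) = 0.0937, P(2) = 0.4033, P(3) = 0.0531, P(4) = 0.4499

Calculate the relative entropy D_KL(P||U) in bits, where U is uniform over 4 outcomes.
0.4083 bits

U(i) = 1/4 for all i

D_KL(P||U) = Σ P(x) log₂(P(x) / (1/4))
           = Σ P(x) log₂(P(x)) + log₂(4)
           = log₂(4) - H(P)

H(P) = -Σ P(x) log₂(P(x)):
  -P(1)·log₂(P(1)) = -(0.0937)·log₂(0.0937) = 0.32006
  -P(2)·log₂(P(2)) = -(0.4033)·log₂(0.4033) = 0.52835
  -P(3)·log₂(P(3)) = -(0.0531)·log₂(0.0531) = 0.22489
  -P(4)·log₂(P(4)) = -(0.4499)·log₂(0.4499) = 0.51843
H(P) = 0.32006 + 0.52835 + 0.22489 + 0.51843 = 1.59173 bits

log₂(4) = 2.00000 bits

D_KL(P||U) = 2.00000 - 1.59173 = 0.40827 ≈ 0.4083 bits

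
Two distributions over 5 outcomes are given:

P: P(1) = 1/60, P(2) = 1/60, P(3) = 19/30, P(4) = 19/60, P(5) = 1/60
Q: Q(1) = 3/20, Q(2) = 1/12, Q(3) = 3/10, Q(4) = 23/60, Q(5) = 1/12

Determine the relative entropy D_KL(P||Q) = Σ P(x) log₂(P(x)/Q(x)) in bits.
0.4652 bits

D_KL(P||Q) = Σ P(x) log₂(P(x)/Q(x))

Computing term by term:
  P(1)·log₂(P(1)/Q(1)) = (1/60)·log₂((1/60)/(3/20)) = -0.05283
  P(2)·log₂(P(2)/Q(2)) = (1/60)·log₂((1/60)/(1/12)) = -0.03870
  P(3)·log₂(P(3)/Q(3)) = (19/30)·log₂((19/30)/(3/10)) = 0.68273
  P(4)·log₂(P(4)/Q(4)) = (19/60)·log₂((19/60)/(23/60)) = -0.08728
  P(5)·log₂(P(5)/Q(5)) = (1/60)·log₂((1/60)/(1/12)) = -0.03870

D_KL(P||Q) = -0.05283 - 0.03870 + 0.68273 - 0.08728 - 0.03870 = 0.46522 ≈ 0.4652 bits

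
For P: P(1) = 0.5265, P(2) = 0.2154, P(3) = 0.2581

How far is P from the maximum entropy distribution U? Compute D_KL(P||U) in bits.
0.1163 bits

U(i) = 1/3 for all i

D_KL(P||U) = Σ P(x) log₂(P(x) / (1/3))
           = Σ P(x) log₂(P(x)) + log₂(3)
           = log₂(3) - H(P)

H(P) = -Σ P(x) log₂(P(x)):
  -P(1)·log₂(P(1)) = -(0.5265)·log₂(0.5265) = 0.48727
  -P(2)·log₂(P(2)) = -(0.2154)·log₂(0.2154) = 0.47709
  -P(3)·log₂(P(3)) = -(0.2581)·log₂(0.2581) = 0.50433
H(P) = 0.48727 + 0.47709 + 0.50433 = 1.46869 bits

log₂(3) = 1.58496 bits

D_KL(P||U) = 1.58496 - 1.46869 = 0.11627 ≈ 0.1163 bits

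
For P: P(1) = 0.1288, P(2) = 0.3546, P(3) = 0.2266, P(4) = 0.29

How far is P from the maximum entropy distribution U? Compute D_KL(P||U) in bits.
0.0855 bits

U(i) = 1/4 for all i

D_KL(P||U) = Σ P(x) log₂(P(x) / (1/4))
           = Σ P(x) log₂(P(x)) + log₂(4)
           = log₂(4) - H(P)

H(P) = -Σ P(x) log₂(P(x)):
  -P(1)·log₂(P(1)) = -(0.1288)·log₂(0.1288) = 0.38084
  -P(2)·log₂(P(2)) = -(0.3546)·log₂(0.3546) = 0.53039
  -P(3)·log₂(P(3)) = -(0.2266)·log₂(0.2266) = 0.48533
  -P(4)·log₂(P(4)) = -(0.29)·log₂(0.29) = 0.51790
H(P) = 0.38084 + 0.53039 + 0.48533 + 0.51790 = 1.91446 bits

log₂(4) = 2.00000 bits

D_KL(P||U) = 2.00000 - 1.91446 = 0.08554 ≈ 0.0855 bits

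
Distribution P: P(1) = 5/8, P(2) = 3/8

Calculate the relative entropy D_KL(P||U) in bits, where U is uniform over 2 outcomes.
0.0456 bits

U(i) = 1/2 for all i

D_KL(P||U) = Σ P(x) log₂(P(x) / (1/2))
           = Σ P(x) log₂(P(x)) + log₂(2)
           = log₂(2) - H(P)

H(P) = -Σ P(x) log₂(P(x)):
  -P(1)·log₂(P(1)) = -(5/8)·log₂(5/8) = 0.42379
  -P(2)·log₂(P(2)) = -(3/8)·log₂(3/8) = 0.53064
H(P) = 0.42379 + 0.53064 = 0.95443 bits

log₂(2) = 1.00000 bits

D_KL(P||U) = 1.00000 - 0.95443 = 0.04557 ≈ 0.0456 bits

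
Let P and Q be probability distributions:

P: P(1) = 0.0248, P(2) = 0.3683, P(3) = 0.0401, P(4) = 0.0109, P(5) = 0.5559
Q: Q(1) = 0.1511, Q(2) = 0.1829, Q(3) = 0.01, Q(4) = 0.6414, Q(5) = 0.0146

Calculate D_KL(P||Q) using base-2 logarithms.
3.2424 bits

D_KL(P||Q) = Σ P(x) log₂(P(x)/Q(x))

Computing term by term:
  P(1)·log₂(P(1)/Q(1)) = 0.0248·log₂(0.0248/0.1511) = -0.06466
  P(2)·log₂(P(2)/Q(2)) = 0.3683·log₂(0.3683/0.1829) = 0.37192
  P(3)·log₂(P(3)/Q(3)) = 0.0401·log₂(0.0401/0.01) = 0.08034
  P(4)·log₂(P(4)/Q(4)) = 0.0109·log₂(0.0109/0.6414) = -0.06408
  P(5)·log₂(P(5)/Q(5)) = 0.5559·log₂(0.5559/0.0146) = 2.91891

D_KL(P||Q) = -0.06466 + 0.37192 + 0.08034 - 0.06408 + 2.91891 = 3.24243 ≈ 3.2424 bits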